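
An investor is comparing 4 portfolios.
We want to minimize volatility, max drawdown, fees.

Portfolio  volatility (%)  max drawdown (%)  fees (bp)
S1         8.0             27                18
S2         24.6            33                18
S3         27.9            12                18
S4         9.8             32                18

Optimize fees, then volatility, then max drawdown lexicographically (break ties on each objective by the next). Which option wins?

S1

First minimize fees: best is 18, kept {S1, S2, S3, S4}.
Then minimize volatility: best is 8.0, kept {S1}.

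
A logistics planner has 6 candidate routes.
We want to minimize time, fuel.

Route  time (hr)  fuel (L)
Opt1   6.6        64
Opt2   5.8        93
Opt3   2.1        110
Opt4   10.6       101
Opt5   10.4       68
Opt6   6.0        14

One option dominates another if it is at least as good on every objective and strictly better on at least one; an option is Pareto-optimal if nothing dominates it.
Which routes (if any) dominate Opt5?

Opt1: time 6.6≤10.4, fuel 64≤68 — dominates Opt5.
Opt6: time 6.0≤10.4, fuel 14≤68 — dominates Opt5.
Others (Opt2, Opt3, Opt4) are each worse than Opt5 on at least one objective.

Opt1, Opt6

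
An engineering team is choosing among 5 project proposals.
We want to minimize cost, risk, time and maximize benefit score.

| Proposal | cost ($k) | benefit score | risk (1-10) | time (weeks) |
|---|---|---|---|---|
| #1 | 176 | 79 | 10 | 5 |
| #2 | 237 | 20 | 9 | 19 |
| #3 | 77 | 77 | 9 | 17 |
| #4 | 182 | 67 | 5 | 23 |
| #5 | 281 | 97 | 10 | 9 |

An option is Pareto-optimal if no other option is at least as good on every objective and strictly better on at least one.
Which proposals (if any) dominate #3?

#1: worse on cost (176 vs 77).
#2: worse on cost (237 vs 77).
#4: worse on cost (182 vs 77).
#5: worse on cost (281 vs 77).
No option dominates #3.

none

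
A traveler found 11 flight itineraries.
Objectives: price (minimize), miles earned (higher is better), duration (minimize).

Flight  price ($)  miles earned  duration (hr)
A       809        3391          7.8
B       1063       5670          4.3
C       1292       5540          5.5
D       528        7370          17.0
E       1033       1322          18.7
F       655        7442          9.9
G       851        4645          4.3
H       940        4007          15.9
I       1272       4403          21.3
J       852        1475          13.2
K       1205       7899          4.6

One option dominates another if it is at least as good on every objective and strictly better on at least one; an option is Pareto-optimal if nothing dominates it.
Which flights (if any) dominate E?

A, D, F, G, H, J

A: price 809≤1033, miles earned 3391≥1322, duration 7.8≤18.7 — dominates E.
D: price 528≤1033, miles earned 7370≥1322, duration 17.0≤18.7 — dominates E.
F: price 655≤1033, miles earned 7442≥1322, duration 9.9≤18.7 — dominates E.
G: price 851≤1033, miles earned 4645≥1322, duration 4.3≤18.7 — dominates E.
H: price 940≤1033, miles earned 4007≥1322, duration 15.9≤18.7 — dominates E.
J: price 852≤1033, miles earned 1475≥1322, duration 13.2≤18.7 — dominates E.
Others (B, C, I, K) are each worse than E on at least one objective.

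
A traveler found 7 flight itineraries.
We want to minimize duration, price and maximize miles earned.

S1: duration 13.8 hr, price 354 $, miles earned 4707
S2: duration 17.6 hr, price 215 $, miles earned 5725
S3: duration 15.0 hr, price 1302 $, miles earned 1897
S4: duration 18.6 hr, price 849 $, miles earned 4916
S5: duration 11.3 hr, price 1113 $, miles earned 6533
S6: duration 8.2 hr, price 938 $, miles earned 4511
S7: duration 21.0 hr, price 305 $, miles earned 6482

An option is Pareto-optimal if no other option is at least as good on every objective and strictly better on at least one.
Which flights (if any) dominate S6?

none

S1: worse on duration (13.8 vs 8.2).
S2: worse on duration (17.6 vs 8.2).
S3: worse on duration (15.0 vs 8.2).
S4: worse on duration (18.6 vs 8.2).
S5: worse on duration (11.3 vs 8.2).
S7: worse on duration (21.0 vs 8.2).
No option dominates S6.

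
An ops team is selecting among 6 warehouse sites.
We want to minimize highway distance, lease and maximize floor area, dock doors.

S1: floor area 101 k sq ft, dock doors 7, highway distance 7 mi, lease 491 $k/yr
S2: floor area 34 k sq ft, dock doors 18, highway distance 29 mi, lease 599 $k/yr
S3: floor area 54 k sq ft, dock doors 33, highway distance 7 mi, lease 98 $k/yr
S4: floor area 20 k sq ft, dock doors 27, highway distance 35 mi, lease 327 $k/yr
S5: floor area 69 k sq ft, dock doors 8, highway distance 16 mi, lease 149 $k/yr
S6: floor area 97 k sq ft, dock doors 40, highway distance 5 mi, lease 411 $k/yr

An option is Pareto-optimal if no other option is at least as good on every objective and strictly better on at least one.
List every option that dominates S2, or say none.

S3, S6

S3: floor area 54≥34, dock doors 33≥18, highway distance 7≤29, lease 98≤599 — dominates S2.
S6: floor area 97≥34, dock doors 40≥18, highway distance 5≤29, lease 411≤599 — dominates S2.
Others (S1, S4, S5) are each worse than S2 on at least one objective.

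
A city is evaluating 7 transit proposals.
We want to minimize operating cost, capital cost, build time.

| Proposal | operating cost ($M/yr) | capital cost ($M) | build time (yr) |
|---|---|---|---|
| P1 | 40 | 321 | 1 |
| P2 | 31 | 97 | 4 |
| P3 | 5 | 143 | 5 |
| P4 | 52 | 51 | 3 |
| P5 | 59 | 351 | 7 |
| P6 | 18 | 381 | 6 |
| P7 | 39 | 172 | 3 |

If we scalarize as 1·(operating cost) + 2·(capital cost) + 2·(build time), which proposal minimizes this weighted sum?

P1: 1·40 + 2·321 + 2·1 = 684
P2: 1·31 + 2·97 + 2·4 = 233
P3: 1·5 + 2·143 + 2·5 = 301
P4: 1·52 + 2·51 + 2·3 = 160
P5: 1·59 + 2·351 + 2·7 = 775
P6: 1·18 + 2·381 + 2·6 = 792
P7: 1·39 + 2·172 + 2·3 = 389
Lowest: P4 at 160.

P4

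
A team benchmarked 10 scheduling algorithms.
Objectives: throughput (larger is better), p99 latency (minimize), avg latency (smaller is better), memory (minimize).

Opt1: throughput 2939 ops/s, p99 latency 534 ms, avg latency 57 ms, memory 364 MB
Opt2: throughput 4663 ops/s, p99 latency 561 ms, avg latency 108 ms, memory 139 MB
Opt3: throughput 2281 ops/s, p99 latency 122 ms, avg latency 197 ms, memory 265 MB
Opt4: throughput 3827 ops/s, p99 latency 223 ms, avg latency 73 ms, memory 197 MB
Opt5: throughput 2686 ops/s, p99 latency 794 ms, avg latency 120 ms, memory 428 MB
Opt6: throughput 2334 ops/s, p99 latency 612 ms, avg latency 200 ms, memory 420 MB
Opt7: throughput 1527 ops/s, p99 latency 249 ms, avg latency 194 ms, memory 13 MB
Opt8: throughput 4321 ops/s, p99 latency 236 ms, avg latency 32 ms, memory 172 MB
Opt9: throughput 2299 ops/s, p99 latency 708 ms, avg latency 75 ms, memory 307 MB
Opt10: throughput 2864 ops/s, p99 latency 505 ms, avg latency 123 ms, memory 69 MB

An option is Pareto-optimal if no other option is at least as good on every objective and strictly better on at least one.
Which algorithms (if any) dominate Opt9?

Opt4: throughput 3827≥2299, p99 latency 223≤708, avg latency 73≤75, memory 197≤307 — dominates Opt9.
Opt8: throughput 4321≥2299, p99 latency 236≤708, avg latency 32≤75, memory 172≤307 — dominates Opt9.
Others (Opt1, Opt2, Opt3, Opt5, Opt6, Opt7, Opt10) are each worse than Opt9 on at least one objective.

Opt4, Opt8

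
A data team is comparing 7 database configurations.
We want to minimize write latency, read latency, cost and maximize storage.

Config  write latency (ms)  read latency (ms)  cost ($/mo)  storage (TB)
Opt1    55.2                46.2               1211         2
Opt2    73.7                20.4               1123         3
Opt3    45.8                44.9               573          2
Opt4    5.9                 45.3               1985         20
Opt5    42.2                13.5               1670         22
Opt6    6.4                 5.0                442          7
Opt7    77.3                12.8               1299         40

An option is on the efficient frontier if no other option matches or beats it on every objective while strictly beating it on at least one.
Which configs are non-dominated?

Opt4, Opt5, Opt6, Opt7

Opt1: dominated by Opt3 (write latency 45.8≤55.2, read latency 44.9≤46.2, cost 573≤1211, storage 2≥2).
Opt2: dominated by Opt6 (write latency 6.4≤73.7, read latency 5.0≤20.4, cost 442≤1123, storage 7≥3).
Opt3: dominated by Opt6 (write latency 6.4≤45.8, read latency 5.0≤44.9, cost 442≤573, storage 7≥2).
Opt4: not dominated (best write latency).
Opt5: not dominated.
Opt6: not dominated (best read latency).
Opt7: not dominated (best storage).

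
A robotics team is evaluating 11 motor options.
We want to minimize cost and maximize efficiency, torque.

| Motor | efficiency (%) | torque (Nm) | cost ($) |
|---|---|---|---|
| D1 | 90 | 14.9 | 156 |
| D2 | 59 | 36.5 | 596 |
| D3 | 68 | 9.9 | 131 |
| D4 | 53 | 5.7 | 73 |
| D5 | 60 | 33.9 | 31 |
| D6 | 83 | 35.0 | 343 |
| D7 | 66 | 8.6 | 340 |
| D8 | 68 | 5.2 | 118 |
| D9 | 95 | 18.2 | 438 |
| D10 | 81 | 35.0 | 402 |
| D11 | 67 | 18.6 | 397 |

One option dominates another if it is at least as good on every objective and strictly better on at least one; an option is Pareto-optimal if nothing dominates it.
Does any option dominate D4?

Yes

D5 vs D4: efficiency 60≥53, torque 33.9≥5.7, cost 31≤73 — D5 is at least as good on every objective and strictly better on at least one, so D5 dominates D4.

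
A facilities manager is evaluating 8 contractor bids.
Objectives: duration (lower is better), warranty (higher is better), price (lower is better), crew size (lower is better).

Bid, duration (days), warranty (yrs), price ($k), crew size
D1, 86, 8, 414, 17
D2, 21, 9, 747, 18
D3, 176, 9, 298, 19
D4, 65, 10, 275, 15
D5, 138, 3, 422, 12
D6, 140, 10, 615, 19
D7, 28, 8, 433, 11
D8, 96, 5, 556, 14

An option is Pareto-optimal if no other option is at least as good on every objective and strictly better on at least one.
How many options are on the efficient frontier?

4

D1: dominated by D4 (duration 65≤86, warranty 10≥8, price 275≤414, crew size 15≤17).
D2: not dominated (best duration).
D3: dominated by D4 (duration 65≤176, warranty 10≥9, price 275≤298, crew size 15≤19).
D4: not dominated (best price).
D5: not dominated.
D6: dominated by D4 (duration 65≤140, warranty 10≥10, price 275≤615, crew size 15≤19).
D7: not dominated (best crew size).
D8: dominated by D7 (duration 28≤96, warranty 8≥5, price 433≤556, crew size 11≤14).
Pareto-optimal: D2, D4, D5, D7 → 4.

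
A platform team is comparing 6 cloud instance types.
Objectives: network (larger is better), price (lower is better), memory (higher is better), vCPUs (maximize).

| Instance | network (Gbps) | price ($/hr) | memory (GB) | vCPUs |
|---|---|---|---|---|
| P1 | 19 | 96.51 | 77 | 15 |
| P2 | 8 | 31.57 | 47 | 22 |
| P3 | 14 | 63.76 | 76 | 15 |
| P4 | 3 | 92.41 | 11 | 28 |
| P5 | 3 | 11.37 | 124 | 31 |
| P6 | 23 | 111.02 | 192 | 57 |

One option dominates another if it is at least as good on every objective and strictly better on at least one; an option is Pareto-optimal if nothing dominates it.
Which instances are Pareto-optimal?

P1: not dominated.
P2: not dominated.
P3: not dominated.
P4: dominated by P5 (network 3≥3, price 11.37≤92.41, memory 124≥11, vCPUs 31≥28).
P5: not dominated (best price).
P6: not dominated (best network).

P1, P2, P3, P5, P6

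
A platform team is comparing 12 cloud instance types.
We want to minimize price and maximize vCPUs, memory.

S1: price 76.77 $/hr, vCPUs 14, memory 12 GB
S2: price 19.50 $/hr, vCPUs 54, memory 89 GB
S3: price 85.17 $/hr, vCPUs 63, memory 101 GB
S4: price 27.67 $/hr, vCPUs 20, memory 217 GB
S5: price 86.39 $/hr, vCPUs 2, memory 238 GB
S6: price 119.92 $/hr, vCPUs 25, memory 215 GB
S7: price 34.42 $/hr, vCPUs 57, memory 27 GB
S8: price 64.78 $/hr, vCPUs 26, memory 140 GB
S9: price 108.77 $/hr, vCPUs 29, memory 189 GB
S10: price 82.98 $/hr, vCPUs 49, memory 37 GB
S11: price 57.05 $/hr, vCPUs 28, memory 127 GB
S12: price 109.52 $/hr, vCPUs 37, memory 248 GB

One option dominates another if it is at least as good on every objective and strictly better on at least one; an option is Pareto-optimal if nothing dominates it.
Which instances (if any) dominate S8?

none

S1: worse on price (76.77 vs 64.78).
S2: worse on memory (89 vs 140).
S3: worse on price (85.17 vs 64.78).
S4: worse on vCPUs (20 vs 26).
S5: worse on price (86.39 vs 64.78).
S6: worse on price (119.92 vs 64.78).
S7: worse on memory (27 vs 140).
S9: worse on price (108.77 vs 64.78).
S10: worse on price (82.98 vs 64.78).
S11: worse on memory (127 vs 140).
S12: worse on price (109.52 vs 64.78).
No option dominates S8.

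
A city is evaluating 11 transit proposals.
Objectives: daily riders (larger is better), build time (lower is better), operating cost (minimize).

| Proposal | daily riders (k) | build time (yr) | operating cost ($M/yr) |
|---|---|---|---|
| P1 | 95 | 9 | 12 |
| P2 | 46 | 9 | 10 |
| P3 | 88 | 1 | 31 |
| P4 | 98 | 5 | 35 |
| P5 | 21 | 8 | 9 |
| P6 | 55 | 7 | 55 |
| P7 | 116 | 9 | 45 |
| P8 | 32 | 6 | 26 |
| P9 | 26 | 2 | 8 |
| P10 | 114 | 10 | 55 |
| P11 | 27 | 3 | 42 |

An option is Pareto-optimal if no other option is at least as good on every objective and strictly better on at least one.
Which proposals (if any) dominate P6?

P3, P4

P3: daily riders 88≥55, build time 1≤7, operating cost 31≤55 — dominates P6.
P4: daily riders 98≥55, build time 5≤7, operating cost 35≤55 — dominates P6.
Others (P1, P2, P5, P7, P8, P9, P10, P11) are each worse than P6 on at least one objective.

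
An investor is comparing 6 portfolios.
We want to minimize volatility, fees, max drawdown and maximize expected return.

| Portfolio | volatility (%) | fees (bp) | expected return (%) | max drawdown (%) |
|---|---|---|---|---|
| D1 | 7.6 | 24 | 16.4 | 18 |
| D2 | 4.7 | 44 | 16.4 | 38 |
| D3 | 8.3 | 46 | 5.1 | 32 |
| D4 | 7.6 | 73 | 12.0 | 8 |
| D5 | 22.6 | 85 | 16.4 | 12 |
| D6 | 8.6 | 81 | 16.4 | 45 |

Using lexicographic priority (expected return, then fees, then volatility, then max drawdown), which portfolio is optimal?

D1

First maximize expected return: best is 16.4, kept {D1, D2, D5, D6}.
Then minimize fees: best is 24, kept {D1}.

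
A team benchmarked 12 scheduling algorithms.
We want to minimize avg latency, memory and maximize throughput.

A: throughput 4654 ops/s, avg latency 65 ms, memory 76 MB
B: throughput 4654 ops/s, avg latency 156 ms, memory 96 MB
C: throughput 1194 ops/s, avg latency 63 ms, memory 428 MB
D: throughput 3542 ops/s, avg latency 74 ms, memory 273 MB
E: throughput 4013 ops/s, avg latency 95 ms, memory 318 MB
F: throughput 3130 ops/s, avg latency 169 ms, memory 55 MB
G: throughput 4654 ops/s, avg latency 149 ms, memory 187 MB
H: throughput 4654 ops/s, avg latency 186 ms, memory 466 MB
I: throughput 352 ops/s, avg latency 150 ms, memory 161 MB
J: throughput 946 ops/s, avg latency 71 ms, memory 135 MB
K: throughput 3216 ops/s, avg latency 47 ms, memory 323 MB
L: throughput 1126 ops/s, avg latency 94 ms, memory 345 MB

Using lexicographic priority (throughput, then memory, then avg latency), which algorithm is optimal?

First maximize throughput: best is 4654, kept {A, B, G, H}.
Then minimize memory: best is 76, kept {A}.

A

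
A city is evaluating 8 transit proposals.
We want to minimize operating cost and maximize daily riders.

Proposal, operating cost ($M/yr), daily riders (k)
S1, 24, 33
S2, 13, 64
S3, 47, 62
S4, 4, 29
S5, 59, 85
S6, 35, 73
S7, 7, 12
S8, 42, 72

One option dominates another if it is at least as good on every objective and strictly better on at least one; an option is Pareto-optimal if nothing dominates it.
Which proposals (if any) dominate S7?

S4: operating cost 4≤7, daily riders 29≥12 — dominates S7.
Others (S1, S2, S3, S5, S6, S8) are each worse than S7 on at least one objective.

S4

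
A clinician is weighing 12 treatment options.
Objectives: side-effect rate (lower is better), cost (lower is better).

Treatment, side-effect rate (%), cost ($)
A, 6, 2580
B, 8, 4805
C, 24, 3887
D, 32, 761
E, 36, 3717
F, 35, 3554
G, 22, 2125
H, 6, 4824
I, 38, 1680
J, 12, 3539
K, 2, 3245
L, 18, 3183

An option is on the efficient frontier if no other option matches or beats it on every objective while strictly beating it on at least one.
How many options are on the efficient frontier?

A: not dominated.
B: dominated by A (side-effect rate 6≤8, cost 2580≤4805).
C: dominated by A (side-effect rate 6≤24, cost 2580≤3887).
D: not dominated (best cost).
E: dominated by A (side-effect rate 6≤36, cost 2580≤3717).
F: dominated by A (side-effect rate 6≤35, cost 2580≤3554).
G: not dominated.
H: dominated by A (side-effect rate 6≤6, cost 2580≤4824).
I: dominated by D (side-effect rate 32≤38, cost 761≤1680).
J: dominated by A (side-effect rate 6≤12, cost 2580≤3539).
K: not dominated (best side-effect rate).
L: dominated by A (side-effect rate 6≤18, cost 2580≤3183).
Pareto-optimal: A, D, G, K → 4.

4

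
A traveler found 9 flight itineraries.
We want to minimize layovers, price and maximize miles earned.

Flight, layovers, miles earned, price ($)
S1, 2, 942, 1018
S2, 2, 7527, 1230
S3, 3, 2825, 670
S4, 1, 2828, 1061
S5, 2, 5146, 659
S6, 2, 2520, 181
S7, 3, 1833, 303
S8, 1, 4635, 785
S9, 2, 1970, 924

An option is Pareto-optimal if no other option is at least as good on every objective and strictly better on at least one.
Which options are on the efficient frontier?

S1: dominated by S5 (layovers 2≤2, miles earned 5146≥942, price 659≤1018).
S2: not dominated (best miles earned).
S3: dominated by S5 (layovers 2≤3, miles earned 5146≥2825, price 659≤670).
S4: dominated by S8 (layovers 1≤1, miles earned 4635≥2828, price 785≤1061).
S5: not dominated.
S6: not dominated (best price).
S7: dominated by S6 (layovers 2≤3, miles earned 2520≥1833, price 181≤303).
S8: not dominated.
S9: dominated by S5 (layovers 2≤2, miles earned 5146≥1970, price 659≤924).

S2, S5, S6, S8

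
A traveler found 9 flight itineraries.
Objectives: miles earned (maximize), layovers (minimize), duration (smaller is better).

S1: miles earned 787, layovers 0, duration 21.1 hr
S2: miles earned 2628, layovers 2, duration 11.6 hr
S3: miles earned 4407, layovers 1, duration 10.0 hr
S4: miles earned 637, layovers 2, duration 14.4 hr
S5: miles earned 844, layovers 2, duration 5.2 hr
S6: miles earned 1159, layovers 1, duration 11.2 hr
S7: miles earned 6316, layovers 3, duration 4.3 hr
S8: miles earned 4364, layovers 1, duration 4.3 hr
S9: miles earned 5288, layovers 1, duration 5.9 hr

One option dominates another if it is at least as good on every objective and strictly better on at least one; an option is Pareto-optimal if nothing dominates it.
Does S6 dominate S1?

S6 vs S1: S6 is worse on layovers (1 vs 0), so it does not dominate S1.

No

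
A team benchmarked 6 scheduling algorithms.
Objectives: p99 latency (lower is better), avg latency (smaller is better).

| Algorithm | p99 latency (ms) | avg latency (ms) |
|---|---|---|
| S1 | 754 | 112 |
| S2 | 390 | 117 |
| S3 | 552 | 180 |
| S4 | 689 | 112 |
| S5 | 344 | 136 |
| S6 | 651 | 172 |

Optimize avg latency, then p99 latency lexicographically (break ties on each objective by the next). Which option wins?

S4

First minimize avg latency: best is 112, kept {S1, S4}.
Then minimize p99 latency: best is 689, kept {S4}.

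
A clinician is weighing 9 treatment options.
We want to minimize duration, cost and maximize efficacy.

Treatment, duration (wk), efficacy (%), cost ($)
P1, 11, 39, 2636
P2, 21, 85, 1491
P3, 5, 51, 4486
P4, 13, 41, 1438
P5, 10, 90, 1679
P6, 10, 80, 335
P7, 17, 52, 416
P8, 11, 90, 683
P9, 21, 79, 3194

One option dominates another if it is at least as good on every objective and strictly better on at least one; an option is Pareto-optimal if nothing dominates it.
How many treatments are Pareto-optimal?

P1: dominated by P5 (duration 10≤11, efficacy 90≥39, cost 1679≤2636).
P2: dominated by P8 (duration 11≤21, efficacy 90≥85, cost 683≤1491).
P3: not dominated (best duration).
P4: dominated by P6 (duration 10≤13, efficacy 80≥41, cost 335≤1438).
P5: not dominated.
P6: not dominated (best cost).
P7: dominated by P6 (duration 10≤17, efficacy 80≥52, cost 335≤416).
P8: not dominated.
P9: dominated by P2 (duration 21≤21, efficacy 85≥79, cost 1491≤3194).
Pareto-optimal: P3, P5, P6, P8 → 4.

4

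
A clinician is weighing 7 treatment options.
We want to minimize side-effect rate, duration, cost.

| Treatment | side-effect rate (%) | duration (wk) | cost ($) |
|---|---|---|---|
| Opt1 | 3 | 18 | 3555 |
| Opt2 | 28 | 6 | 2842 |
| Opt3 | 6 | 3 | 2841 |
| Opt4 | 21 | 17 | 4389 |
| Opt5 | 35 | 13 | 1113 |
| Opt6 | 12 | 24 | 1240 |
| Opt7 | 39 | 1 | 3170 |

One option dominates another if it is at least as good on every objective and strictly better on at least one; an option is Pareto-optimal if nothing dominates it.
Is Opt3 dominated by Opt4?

Opt4 vs Opt3: Opt4 is worse on side-effect rate (21 vs 6), so it does not dominate Opt3.

No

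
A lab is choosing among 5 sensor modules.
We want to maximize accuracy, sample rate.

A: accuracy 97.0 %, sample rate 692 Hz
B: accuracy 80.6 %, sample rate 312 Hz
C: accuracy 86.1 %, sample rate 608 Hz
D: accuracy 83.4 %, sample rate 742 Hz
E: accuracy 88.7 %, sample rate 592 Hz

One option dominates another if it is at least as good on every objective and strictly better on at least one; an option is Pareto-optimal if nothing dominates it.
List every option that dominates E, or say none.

A

A: accuracy 97.0≥88.7, sample rate 692≥592 — dominates E.
Others (B, C, D) are each worse than E on at least one objective.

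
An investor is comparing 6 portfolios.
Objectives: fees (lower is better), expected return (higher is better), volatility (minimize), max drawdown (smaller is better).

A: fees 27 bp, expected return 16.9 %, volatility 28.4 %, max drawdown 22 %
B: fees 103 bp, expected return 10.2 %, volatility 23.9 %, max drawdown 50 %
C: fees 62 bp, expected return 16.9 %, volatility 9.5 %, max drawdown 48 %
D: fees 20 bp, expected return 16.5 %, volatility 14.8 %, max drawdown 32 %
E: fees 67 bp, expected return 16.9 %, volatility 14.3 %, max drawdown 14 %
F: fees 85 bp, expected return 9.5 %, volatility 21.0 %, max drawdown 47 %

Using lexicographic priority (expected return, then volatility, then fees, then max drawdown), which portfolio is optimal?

First maximize expected return: best is 16.9, kept {A, C, E}.
Then minimize volatility: best is 9.5, kept {C}.

C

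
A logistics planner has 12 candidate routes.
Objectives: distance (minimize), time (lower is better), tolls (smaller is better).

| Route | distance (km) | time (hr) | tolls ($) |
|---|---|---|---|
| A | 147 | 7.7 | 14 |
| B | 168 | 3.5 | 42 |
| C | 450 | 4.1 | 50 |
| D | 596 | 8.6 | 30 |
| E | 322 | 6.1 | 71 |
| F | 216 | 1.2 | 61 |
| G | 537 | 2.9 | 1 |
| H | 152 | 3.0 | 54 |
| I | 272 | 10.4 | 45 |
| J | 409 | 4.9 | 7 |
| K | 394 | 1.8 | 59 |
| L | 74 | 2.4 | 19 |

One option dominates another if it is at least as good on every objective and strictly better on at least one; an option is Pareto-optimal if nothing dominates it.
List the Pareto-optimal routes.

A: not dominated.
B: dominated by L (distance 74≤168, time 2.4≤3.5, tolls 19≤42).
C: dominated by B (distance 168≤450, time 3.5≤4.1, tolls 42≤50).
D: dominated by A (distance 147≤596, time 7.7≤8.6, tolls 14≤30).
E: dominated by B (distance 168≤322, time 3.5≤6.1, tolls 42≤71).
F: not dominated (best time).
G: not dominated (best tolls).
H: dominated by L (distance 74≤152, time 2.4≤3.0, tolls 19≤54).
I: dominated by A (distance 147≤272, time 7.7≤10.4, tolls 14≤45).
J: not dominated.
K: not dominated.
L: not dominated (best distance).

A, F, G, J, K, L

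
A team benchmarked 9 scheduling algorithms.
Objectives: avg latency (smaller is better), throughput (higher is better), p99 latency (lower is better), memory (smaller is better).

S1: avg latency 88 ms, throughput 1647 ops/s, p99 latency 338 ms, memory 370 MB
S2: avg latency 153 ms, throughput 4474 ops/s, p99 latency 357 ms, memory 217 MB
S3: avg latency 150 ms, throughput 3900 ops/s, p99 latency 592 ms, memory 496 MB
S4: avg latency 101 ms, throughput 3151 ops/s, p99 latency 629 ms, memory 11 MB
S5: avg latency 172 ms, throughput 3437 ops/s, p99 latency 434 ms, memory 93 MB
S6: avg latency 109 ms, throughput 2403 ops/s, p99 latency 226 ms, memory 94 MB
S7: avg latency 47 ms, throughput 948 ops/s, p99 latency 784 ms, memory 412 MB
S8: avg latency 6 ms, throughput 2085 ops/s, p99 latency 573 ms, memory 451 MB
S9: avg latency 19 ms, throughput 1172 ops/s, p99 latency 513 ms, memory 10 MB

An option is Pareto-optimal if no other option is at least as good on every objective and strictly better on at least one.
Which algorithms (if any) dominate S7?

S9

S9: avg latency 19≤47, throughput 1172≥948, p99 latency 513≤784, memory 10≤412 — dominates S7.
Others (S1, S2, S3, S4, S5, S6, S8) are each worse than S7 on at least one objective.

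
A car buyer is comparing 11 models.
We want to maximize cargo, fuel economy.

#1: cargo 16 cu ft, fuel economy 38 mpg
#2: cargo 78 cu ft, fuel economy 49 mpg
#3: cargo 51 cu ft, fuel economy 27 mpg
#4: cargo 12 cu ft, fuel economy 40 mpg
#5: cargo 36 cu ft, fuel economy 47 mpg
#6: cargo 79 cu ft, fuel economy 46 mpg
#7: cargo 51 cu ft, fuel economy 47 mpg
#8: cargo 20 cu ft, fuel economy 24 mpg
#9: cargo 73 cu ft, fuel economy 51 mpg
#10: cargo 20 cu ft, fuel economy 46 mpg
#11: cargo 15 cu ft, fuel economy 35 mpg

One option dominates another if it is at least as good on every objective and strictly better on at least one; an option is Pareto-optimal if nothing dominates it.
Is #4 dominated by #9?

#9 vs #4: cargo 73≥12, fuel economy 51≥40 — #9 is at least as good on every objective with at least one strict improvement.

Yes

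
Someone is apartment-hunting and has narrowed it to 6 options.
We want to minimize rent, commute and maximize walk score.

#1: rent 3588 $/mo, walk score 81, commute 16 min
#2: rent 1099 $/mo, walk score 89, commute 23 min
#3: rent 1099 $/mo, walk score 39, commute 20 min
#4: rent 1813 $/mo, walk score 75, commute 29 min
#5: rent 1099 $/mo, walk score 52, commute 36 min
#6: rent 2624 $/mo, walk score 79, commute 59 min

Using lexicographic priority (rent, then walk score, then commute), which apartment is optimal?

First minimize rent: best is 1099, kept {#2, #3, #5}.
Then maximize walk score: best is 89, kept {#2}.

#2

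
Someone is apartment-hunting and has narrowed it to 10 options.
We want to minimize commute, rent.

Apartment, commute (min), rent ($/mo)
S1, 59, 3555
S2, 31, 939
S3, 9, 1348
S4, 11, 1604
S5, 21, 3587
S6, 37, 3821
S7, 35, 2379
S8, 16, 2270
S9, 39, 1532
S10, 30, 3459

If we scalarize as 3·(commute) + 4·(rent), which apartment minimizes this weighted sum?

S2

S1: 3·59 + 4·3555 = 14397
S2: 3·31 + 4·939 = 3849
S3: 3·9 + 4·1348 = 5419
S4: 3·11 + 4·1604 = 6449
S5: 3·21 + 4·3587 = 14411
S6: 3·37 + 4·3821 = 15395
S7: 3·35 + 4·2379 = 9621
S8: 3·16 + 4·2270 = 9128
S9: 3·39 + 4·1532 = 6245
S10: 3·30 + 4·3459 = 13926
Lowest: S2 at 3849.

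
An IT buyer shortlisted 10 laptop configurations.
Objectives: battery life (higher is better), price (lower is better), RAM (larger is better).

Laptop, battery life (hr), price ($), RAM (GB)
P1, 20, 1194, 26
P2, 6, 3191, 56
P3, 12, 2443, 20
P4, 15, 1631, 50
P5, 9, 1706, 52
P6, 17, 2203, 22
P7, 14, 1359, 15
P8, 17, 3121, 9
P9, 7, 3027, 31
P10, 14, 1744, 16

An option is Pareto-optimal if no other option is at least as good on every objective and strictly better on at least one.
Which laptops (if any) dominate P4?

P1: worse on RAM (26 vs 50).
P2: worse on battery life (6 vs 15).
P3: worse on battery life (12 vs 15).
P5: worse on battery life (9 vs 15).
P6: worse on price (2203 vs 1631).
P7: worse on battery life (14 vs 15).
P8: worse on price (3121 vs 1631).
P9: worse on battery life (7 vs 15).
P10: worse on battery life (14 vs 15).
No option dominates P4.

none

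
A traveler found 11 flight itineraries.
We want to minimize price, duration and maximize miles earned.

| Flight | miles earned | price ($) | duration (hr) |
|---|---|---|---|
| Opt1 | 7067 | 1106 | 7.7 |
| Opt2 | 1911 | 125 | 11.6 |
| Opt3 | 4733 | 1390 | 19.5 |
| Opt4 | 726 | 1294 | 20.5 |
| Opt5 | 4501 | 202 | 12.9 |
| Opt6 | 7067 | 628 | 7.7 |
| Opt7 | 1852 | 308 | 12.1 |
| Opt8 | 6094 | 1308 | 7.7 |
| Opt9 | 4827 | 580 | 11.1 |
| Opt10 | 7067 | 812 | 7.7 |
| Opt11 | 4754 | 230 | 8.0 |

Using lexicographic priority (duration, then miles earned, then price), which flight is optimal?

Opt6

First minimize duration: best is 7.7, kept {Opt1, Opt6, Opt8, Opt10}.
Then maximize miles earned: best is 7067, kept {Opt1, Opt6, Opt10}.
Then minimize price: best is 628, kept {Opt6}.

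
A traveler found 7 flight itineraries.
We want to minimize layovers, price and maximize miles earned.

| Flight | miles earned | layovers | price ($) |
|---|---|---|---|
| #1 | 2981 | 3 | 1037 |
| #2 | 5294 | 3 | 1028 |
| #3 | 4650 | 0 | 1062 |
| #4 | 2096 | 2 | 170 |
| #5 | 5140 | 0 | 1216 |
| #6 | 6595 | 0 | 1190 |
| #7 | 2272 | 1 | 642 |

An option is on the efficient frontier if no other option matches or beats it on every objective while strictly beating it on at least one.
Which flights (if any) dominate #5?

#6: miles earned 6595≥5140, layovers 0≤0, price 1190≤1216 — dominates #5.
Others (#1, #2, #3, #4, #7) are each worse than #5 on at least one objective.

#6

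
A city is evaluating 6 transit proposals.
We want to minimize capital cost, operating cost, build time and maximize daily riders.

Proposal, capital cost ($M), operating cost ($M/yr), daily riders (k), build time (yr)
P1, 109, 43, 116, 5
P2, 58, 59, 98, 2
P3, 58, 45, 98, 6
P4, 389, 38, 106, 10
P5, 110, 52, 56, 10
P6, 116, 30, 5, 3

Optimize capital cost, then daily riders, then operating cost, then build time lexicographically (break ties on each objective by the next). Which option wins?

P3

First minimize capital cost: best is 58, kept {P2, P3}.
Then maximize daily riders: best is 98, kept {P2, P3}.
Then minimize operating cost: best is 45, kept {P3}.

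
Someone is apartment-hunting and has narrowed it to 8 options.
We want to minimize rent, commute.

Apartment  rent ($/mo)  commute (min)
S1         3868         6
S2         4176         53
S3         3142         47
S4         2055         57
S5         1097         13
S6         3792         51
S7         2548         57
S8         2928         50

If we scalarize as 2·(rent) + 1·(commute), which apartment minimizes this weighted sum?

S5

S1: 2·3868 + 1·6 = 7742
S2: 2·4176 + 1·53 = 8405
S3: 2·3142 + 1·47 = 6331
S4: 2·2055 + 1·57 = 4167
S5: 2·1097 + 1·13 = 2207
S6: 2·3792 + 1·51 = 7635
S7: 2·2548 + 1·57 = 5153
S8: 2·2928 + 1·50 = 5906
Lowest: S5 at 2207.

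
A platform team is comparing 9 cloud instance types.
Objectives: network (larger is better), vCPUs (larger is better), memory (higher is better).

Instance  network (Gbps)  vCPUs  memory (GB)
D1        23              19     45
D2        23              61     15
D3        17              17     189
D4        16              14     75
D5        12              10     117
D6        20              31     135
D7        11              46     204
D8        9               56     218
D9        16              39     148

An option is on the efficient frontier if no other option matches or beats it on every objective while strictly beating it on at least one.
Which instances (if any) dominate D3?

D1: worse on memory (45 vs 189).
D2: worse on memory (15 vs 189).
D4: worse on network (16 vs 17).
D5: worse on network (12 vs 17).
D6: worse on memory (135 vs 189).
D7: worse on network (11 vs 17).
D8: worse on network (9 vs 17).
D9: worse on network (16 vs 17).
No option dominates D3.

none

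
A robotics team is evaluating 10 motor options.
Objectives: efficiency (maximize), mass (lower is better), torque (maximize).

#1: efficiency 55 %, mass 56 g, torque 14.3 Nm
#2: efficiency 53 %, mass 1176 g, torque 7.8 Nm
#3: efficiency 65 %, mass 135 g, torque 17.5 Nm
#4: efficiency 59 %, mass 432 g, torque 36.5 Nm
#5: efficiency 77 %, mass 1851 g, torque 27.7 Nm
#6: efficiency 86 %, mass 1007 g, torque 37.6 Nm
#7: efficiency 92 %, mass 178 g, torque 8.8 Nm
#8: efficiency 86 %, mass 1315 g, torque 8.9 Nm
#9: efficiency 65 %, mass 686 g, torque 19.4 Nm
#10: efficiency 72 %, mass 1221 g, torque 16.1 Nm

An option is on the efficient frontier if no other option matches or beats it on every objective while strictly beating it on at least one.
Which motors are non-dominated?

#1, #3, #4, #6, #7, #9

#1: not dominated (best mass).
#2: dominated by #1 (efficiency 55≥53, mass 56≤1176, torque 14.3≥7.8).
#3: not dominated.
#4: not dominated.
#5: dominated by #6 (efficiency 86≥77, mass 1007≤1851, torque 37.6≥27.7).
#6: not dominated (best torque).
#7: not dominated (best efficiency).
#8: dominated by #6 (efficiency 86≥86, mass 1007≤1315, torque 37.6≥8.9).
#9: not dominated.
#10: dominated by #6 (efficiency 86≥72, mass 1007≤1221, torque 37.6≥16.1).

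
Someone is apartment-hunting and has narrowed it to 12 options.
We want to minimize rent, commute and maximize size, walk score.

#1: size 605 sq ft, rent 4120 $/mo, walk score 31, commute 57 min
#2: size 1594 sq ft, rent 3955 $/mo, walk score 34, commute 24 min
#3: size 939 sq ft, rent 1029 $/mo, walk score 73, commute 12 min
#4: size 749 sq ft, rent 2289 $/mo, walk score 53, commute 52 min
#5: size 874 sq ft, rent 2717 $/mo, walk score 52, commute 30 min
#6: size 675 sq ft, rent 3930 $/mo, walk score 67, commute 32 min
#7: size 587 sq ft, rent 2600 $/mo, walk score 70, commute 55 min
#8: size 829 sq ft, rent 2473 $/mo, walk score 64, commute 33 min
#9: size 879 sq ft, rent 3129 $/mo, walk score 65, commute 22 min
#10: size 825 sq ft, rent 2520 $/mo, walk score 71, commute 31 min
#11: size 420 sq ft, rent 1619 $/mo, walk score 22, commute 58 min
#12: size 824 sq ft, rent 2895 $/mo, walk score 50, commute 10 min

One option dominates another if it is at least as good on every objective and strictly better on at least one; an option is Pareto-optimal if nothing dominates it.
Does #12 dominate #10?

#12 vs #10: #12 is worse on size (824 vs 825), so it does not dominate #10.

No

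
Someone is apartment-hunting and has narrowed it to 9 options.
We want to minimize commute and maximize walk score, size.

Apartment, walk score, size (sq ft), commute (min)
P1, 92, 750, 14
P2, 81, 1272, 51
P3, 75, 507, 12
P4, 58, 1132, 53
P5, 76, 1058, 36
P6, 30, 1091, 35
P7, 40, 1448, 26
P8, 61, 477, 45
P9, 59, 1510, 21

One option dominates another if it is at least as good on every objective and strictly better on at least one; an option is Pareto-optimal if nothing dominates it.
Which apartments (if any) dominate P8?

P1, P3, P5

P1: walk score 92≥61, size 750≥477, commute 14≤45 — dominates P8.
P3: walk score 75≥61, size 507≥477, commute 12≤45 — dominates P8.
P5: walk score 76≥61, size 1058≥477, commute 36≤45 — dominates P8.
Others (P2, P4, P6, P7, P9) are each worse than P8 on at least one objective.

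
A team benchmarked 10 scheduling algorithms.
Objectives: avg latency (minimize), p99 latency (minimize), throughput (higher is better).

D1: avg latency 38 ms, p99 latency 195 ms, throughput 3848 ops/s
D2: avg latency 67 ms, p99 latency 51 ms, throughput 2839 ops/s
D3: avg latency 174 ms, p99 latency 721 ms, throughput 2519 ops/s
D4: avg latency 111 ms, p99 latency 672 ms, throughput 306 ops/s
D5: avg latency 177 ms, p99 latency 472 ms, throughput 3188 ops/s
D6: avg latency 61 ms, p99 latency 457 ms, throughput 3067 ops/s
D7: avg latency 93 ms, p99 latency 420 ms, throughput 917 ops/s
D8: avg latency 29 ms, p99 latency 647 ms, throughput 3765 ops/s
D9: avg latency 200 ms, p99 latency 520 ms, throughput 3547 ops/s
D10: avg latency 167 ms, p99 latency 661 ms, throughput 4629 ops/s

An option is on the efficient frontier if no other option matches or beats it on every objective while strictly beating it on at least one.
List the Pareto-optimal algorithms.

D1: not dominated.
D2: not dominated (best p99 latency).
D3: dominated by D1 (avg latency 38≤174, p99 latency 195≤721, throughput 3848≥2519).
D4: dominated by D1 (avg latency 38≤111, p99 latency 195≤672, throughput 3848≥306).
D5: dominated by D1 (avg latency 38≤177, p99 latency 195≤472, throughput 3848≥3188).
D6: dominated by D1 (avg latency 38≤61, p99 latency 195≤457, throughput 3848≥3067).
D7: dominated by D1 (avg latency 38≤93, p99 latency 195≤420, throughput 3848≥917).
D8: not dominated (best avg latency).
D9: dominated by D1 (avg latency 38≤200, p99 latency 195≤520, throughput 3848≥3547).
D10: not dominated (best throughput).

D1, D2, D8, D10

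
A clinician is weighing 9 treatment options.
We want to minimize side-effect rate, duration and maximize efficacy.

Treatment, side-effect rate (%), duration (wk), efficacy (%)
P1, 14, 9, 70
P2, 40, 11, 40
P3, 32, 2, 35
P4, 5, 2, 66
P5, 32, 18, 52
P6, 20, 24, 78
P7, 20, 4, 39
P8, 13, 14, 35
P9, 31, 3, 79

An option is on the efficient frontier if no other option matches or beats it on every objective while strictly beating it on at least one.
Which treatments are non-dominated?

P1, P4, P6, P9

P1: not dominated.
P2: dominated by P1 (side-effect rate 14≤40, duration 9≤11, efficacy 70≥40).
P3: dominated by P4 (side-effect rate 5≤32, duration 2≤2, efficacy 66≥35).
P4: not dominated (best side-effect rate).
P5: dominated by P1 (side-effect rate 14≤32, duration 9≤18, efficacy 70≥52).
P6: not dominated.
P7: dominated by P4 (side-effect rate 5≤20, duration 2≤4, efficacy 66≥39).
P8: dominated by P4 (side-effect rate 5≤13, duration 2≤14, efficacy 66≥35).
P9: not dominated (best efficacy).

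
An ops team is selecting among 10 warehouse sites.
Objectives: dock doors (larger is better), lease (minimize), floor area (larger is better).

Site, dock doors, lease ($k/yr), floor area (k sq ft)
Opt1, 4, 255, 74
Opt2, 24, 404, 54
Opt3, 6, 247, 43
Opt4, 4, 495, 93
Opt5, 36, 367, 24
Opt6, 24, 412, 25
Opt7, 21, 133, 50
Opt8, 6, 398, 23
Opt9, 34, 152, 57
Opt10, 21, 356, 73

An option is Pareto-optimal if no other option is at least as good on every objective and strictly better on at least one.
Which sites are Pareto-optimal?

Opt1: not dominated.
Opt2: dominated by Opt9 (dock doors 34≥24, lease 152≤404, floor area 57≥54).
Opt3: dominated by Opt7 (dock doors 21≥6, lease 133≤247, floor area 50≥43).
Opt4: not dominated (best floor area).
Opt5: not dominated (best dock doors).
Opt6: dominated by Opt2 (dock doors 24≥24, lease 404≤412, floor area 54≥25).
Opt7: not dominated (best lease).
Opt8: dominated by Opt3 (dock doors 6≥6, lease 247≤398, floor area 43≥23).
Opt9: not dominated.
Opt10: not dominated.

Opt1, Opt4, Opt5, Opt7, Opt9, Opt10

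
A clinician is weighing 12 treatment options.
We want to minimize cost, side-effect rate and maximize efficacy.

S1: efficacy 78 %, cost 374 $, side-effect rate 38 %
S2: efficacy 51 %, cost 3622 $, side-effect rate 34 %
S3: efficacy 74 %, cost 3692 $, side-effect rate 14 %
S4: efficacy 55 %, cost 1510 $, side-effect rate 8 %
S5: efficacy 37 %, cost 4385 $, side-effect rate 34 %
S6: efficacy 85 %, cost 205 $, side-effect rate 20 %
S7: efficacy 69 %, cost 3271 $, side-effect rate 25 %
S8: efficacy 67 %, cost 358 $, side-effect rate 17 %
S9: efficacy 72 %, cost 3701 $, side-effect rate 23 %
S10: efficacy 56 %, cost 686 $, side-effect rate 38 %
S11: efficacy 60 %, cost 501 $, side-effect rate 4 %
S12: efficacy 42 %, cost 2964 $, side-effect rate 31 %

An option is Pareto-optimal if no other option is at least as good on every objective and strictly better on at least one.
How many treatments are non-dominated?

S1: dominated by S6 (efficacy 85≥78, cost 205≤374, side-effect rate 20≤38).
S2: dominated by S4 (efficacy 55≥51, cost 1510≤3622, side-effect rate 8≤34).
S3: not dominated.
S4: dominated by S11 (efficacy 60≥55, cost 501≤1510, side-effect rate 4≤8).
S5: dominated by S2 (efficacy 51≥37, cost 3622≤4385, side-effect rate 34≤34).
S6: not dominated (best efficacy).
S7: dominated by S6 (efficacy 85≥69, cost 205≤3271, side-effect rate 20≤25).
S8: not dominated.
S9: dominated by S3 (efficacy 74≥72, cost 3692≤3701, side-effect rate 14≤23).
S10: dominated by S1 (efficacy 78≥56, cost 374≤686, side-effect rate 38≤38).
S11: not dominated (best side-effect rate).
S12: dominated by S4 (efficacy 55≥42, cost 1510≤2964, side-effect rate 8≤31).
Pareto-optimal: S3, S6, S8, S11 → 4.

4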